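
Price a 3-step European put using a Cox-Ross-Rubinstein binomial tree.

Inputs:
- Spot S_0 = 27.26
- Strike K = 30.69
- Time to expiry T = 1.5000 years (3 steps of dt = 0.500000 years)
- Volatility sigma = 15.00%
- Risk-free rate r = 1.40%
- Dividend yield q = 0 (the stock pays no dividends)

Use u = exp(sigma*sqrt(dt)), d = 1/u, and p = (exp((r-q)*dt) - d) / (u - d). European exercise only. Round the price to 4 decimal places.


Answer: Price = V(0,0) = 3.6556

Derivation:
dt = T/N = 0.500000
u = exp(sigma*sqrt(dt)) = 1.111895; d = 1/u = 0.899365
p = (exp((r-q)*dt) - d) / (u - d) = 0.506560
Discount per step: exp(-r*dt) = 0.993024
Stock lattice S(k, i) with i counting down-moves:
  k=0: S(0,0) = 27.2600
  k=1: S(1,0) = 30.3103; S(1,1) = 24.5167
  k=2: S(2,0) = 33.7018; S(2,1) = 27.2600; S(2,2) = 22.0495
  k=3: S(3,0) = 37.4729; S(3,1) = 30.3103; S(3,2) = 24.5167; S(3,3) = 19.8305
Terminal payoffs V(N, i) = max(K - S_T, 0):
  V(3,0) = 0.000000; V(3,1) = 0.379735; V(3,2) = 6.173303; V(3,3) = 10.859476
Backward induction: V(k, i) = exp(-r*dt) * [p * V(k+1, i) + (1-p) * V(k+1, i+1)].
  V(2,0) = exp(-r*dt) * [p*0.000000 + (1-p)*0.379735] = 0.186069
  V(2,1) = exp(-r*dt) * [p*0.379735 + (1-p)*6.173303] = 3.215920
  V(2,2) = exp(-r*dt) * [p*6.173303 + (1-p)*10.859476] = 8.426454
  V(1,0) = exp(-r*dt) * [p*0.186069 + (1-p)*3.215920] = 1.669391
  V(1,1) = exp(-r*dt) * [p*3.215920 + (1-p)*8.426454] = 5.746636
  V(0,0) = exp(-r*dt) * [p*1.669391 + (1-p)*5.746636] = 3.655586


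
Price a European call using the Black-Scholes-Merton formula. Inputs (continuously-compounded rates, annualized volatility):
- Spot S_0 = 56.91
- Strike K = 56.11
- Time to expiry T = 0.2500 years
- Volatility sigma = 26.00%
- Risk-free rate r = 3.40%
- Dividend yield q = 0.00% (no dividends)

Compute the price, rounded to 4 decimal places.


Answer: Price = 3.5980

Derivation:
d1 = (ln(S/K) + (r - q + 0.5*sigma^2) * T) / (sigma * sqrt(T)) = 0.23928479
d2 = d1 - sigma * sqrt(T) = 0.10928479
exp(-rT) = 0.99153602; exp(-qT) = 1.00000000
C = S_0 * exp(-qT) * N(d1) - K * exp(-rT) * N(d2)
N(d1) = 0.59455762; N(d2) = 0.54351170
C = 56.9100 * 1.00000000 * 0.59455762 - 56.1100 * 0.99153602 * 0.54351170 = 3.5980


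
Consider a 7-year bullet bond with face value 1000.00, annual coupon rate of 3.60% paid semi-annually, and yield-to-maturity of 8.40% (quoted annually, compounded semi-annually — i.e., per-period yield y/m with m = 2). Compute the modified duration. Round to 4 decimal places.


Coupon per period c = face * coupon_rate / m = 18.000000
Periods per year m = 2; per-period yield y/m = 0.042000
Number of cashflows N = 14
Cashflows (t years, CF_t, discount factor 1/(1+y/m)^(m*t), PV):
  t = 0.5000: CF_t = 18.000000, DF = 0.959693, PV = 17.274472
  t = 1.0000: CF_t = 18.000000, DF = 0.921010, PV = 16.578188
  t = 1.5000: CF_t = 18.000000, DF = 0.883887, PV = 15.909970
  t = 2.0000: CF_t = 18.000000, DF = 0.848260, PV = 15.268685
  t = 2.5000: CF_t = 18.000000, DF = 0.814069, PV = 14.653248
  t = 3.0000: CF_t = 18.000000, DF = 0.781257, PV = 14.062618
  t = 3.5000: CF_t = 18.000000, DF = 0.749766, PV = 13.495795
  t = 4.0000: CF_t = 18.000000, DF = 0.719545, PV = 12.951819
  t = 4.5000: CF_t = 18.000000, DF = 0.690543, PV = 12.429768
  t = 5.0000: CF_t = 18.000000, DF = 0.662709, PV = 11.928760
  t = 5.5000: CF_t = 18.000000, DF = 0.635997, PV = 11.447947
  t = 6.0000: CF_t = 18.000000, DF = 0.610362, PV = 10.986513
  t = 6.5000: CF_t = 18.000000, DF = 0.585760, PV = 10.543679
  t = 7.0000: CF_t = 1018.000000, DF = 0.562150, PV = 572.268330
Price P = sum_t PV_t = 749.799793
First compute Macaulay numerator sum_t t * PV_t:
  t * PV_t at t = 0.5000: 8.637236
  t * PV_t at t = 1.0000: 16.578188
  t * PV_t at t = 1.5000: 23.864954
  t * PV_t at t = 2.0000: 30.537370
  t * PV_t at t = 2.5000: 36.633121
  t * PV_t at t = 3.0000: 42.187855
  t * PV_t at t = 3.5000: 47.235282
  t * PV_t at t = 4.0000: 51.807274
  t * PV_t at t = 4.5000: 55.933958
  t * PV_t at t = 5.0000: 59.643802
  t * PV_t at t = 5.5000: 62.963707
  t * PV_t at t = 6.0000: 65.919079
  t * PV_t at t = 6.5000: 68.533911
  t * PV_t at t = 7.0000: 4005.878313
Macaulay duration D = 4576.354049 / 749.799793 = 6.103435
Modified duration = D / (1 + y/m) = 6.103435 / (1 + 0.042000) = 5.857423

Answer: Modified duration = 5.8574


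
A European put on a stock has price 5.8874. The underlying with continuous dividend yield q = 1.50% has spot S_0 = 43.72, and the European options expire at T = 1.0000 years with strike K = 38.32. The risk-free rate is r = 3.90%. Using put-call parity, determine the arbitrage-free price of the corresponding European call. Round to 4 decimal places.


Answer: Call price = 12.1022

Derivation:
Put-call parity: C - P = S_0 * exp(-qT) - K * exp(-rT).
S_0 * exp(-qT) = 43.7200 * 0.98511194 = 43.06909400
K * exp(-rT) = 38.3200 * 0.96175071 = 36.85428717
C = P + S*exp(-qT) - K*exp(-rT)
C = 5.8874 + 43.06909400 - 36.85428717 = 12.1022


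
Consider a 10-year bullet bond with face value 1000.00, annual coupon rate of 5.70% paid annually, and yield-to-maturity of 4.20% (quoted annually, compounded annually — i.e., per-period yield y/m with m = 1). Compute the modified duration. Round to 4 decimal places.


Coupon per period c = face * coupon_rate / m = 57.000000
Periods per year m = 1; per-period yield y/m = 0.042000
Number of cashflows N = 10
Cashflows (t years, CF_t, discount factor 1/(1+y/m)^(m*t), PV):
  t = 1.0000: CF_t = 57.000000, DF = 0.959693, PV = 54.702495
  t = 2.0000: CF_t = 57.000000, DF = 0.921010, PV = 52.497596
  t = 3.0000: CF_t = 57.000000, DF = 0.883887, PV = 50.381570
  t = 4.0000: CF_t = 57.000000, DF = 0.848260, PV = 48.350835
  t = 5.0000: CF_t = 57.000000, DF = 0.814069, PV = 46.401953
  t = 6.0000: CF_t = 57.000000, DF = 0.781257, PV = 44.531625
  t = 7.0000: CF_t = 57.000000, DF = 0.749766, PV = 42.736684
  t = 8.0000: CF_t = 57.000000, DF = 0.719545, PV = 41.014092
  t = 9.0000: CF_t = 57.000000, DF = 0.690543, PV = 39.360933
  t = 10.0000: CF_t = 1057.000000, DF = 0.662709, PV = 700.483319
Price P = sum_t PV_t = 1120.461103
First compute Macaulay numerator sum_t t * PV_t:
  t * PV_t at t = 1.0000: 54.702495
  t * PV_t at t = 2.0000: 104.995192
  t * PV_t at t = 3.0000: 151.144711
  t * PV_t at t = 4.0000: 193.403341
  t * PV_t at t = 5.0000: 232.009766
  t * PV_t at t = 6.0000: 267.189749
  t * PV_t at t = 7.0000: 299.156789
  t * PV_t at t = 8.0000: 328.112738
  t * PV_t at t = 9.0000: 354.248398
  t * PV_t at t = 10.0000: 7004.833190
Macaulay duration D = 8989.796368 / 1120.461103 = 8.023301
Modified duration = D / (1 + y/m) = 8.023301 / (1 + 0.042000) = 7.699905

Answer: Modified duration = 7.6999


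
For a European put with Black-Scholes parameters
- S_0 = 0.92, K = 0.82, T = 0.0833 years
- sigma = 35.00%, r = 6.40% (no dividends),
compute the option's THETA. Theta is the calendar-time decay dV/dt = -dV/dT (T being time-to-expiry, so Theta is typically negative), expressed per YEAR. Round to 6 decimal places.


d1 = 1.2424026458; d2 = 1.1413865580
phi(d1) = 0.1843865886; exp(-qT) = 1.0000000000; exp(-rT) = 0.9946829856
Theta = -S*exp(-qT)*phi(d1)*sigma/(2*sqrt(T)) + r*K*exp(-rT)*N(-d2) - q*S*exp(-qT)*N(-d1)
N(-d1) = 0.1070440200; N(-d2) = 0.1268545480; sqrt(T) = 0.2886173938
Term 1 = -0.9200 * 1.0000000000 * 0.1843865886 * 0.3500 / (2 * 0.2886173938) = -0.1028567280
Term 2 = 0.0640 * 0.8200 * 0.9946829856 * 0.1268545480 = 0.0066219296
Term 3 = 0 (no dividend yield, q = 0)
Theta = -0.1028567280 + (0.0066219296) + (0.0000000000) = -0.096235

Answer: Theta = -0.096235


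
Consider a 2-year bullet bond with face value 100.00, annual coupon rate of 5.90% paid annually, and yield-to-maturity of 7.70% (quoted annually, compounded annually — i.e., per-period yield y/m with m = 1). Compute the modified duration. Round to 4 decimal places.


Coupon per period c = face * coupon_rate / m = 5.900000
Periods per year m = 1; per-period yield y/m = 0.077000
Number of cashflows N = 2
Cashflows (t years, CF_t, discount factor 1/(1+y/m)^(m*t), PV):
  t = 1.0000: CF_t = 5.900000, DF = 0.928505, PV = 5.478180
  t = 2.0000: CF_t = 105.900000, DF = 0.862122, PV = 91.298692
Price P = sum_t PV_t = 96.776872
First compute Macaulay numerator sum_t t * PV_t:
  t * PV_t at t = 1.0000: 5.478180
  t * PV_t at t = 2.0000: 182.597383
Macaulay duration D = 188.075563 / 96.776872 = 1.943394
Modified duration = D / (1 + y/m) = 1.943394 / (1 + 0.077000) = 1.804451

Answer: Modified duration = 1.8045


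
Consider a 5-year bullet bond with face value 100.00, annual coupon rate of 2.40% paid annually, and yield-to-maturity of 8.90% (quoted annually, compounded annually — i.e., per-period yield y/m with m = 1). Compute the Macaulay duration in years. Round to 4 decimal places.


Coupon per period c = face * coupon_rate / m = 2.400000
Periods per year m = 1; per-period yield y/m = 0.089000
Number of cashflows N = 5
Cashflows (t years, CF_t, discount factor 1/(1+y/m)^(m*t), PV):
  t = 1.0000: CF_t = 2.400000, DF = 0.918274, PV = 2.203857
  t = 2.0000: CF_t = 2.400000, DF = 0.843226, PV = 2.023744
  t = 3.0000: CF_t = 2.400000, DF = 0.774313, PV = 1.858350
  t = 4.0000: CF_t = 2.400000, DF = 0.711031, PV = 1.706474
  t = 5.0000: CF_t = 102.400000, DF = 0.652921, PV = 66.859105
Price P = sum_t PV_t = 74.651530
Macaulay numerator sum_t t * PV_t:
  t * PV_t at t = 1.0000: 2.203857
  t * PV_t at t = 2.0000: 4.047487
  t * PV_t at t = 3.0000: 5.575051
  t * PV_t at t = 4.0000: 6.825897
  t * PV_t at t = 5.0000: 334.295524
Macaulay duration D = (sum_t t * PV_t) / P = 352.947816 / 74.651530 = 4.727938

Answer: Macaulay duration = 4.7279 years


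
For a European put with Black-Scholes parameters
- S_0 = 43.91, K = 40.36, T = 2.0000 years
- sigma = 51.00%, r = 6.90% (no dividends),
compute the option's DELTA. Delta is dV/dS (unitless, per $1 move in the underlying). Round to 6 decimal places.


Answer: Delta = -0.251798

Derivation:
d1 = 0.6688438316; d2 = -0.0524050852
phi(d1) = 0.3189839252; exp(-qT) = 1.0000000000; exp(-rT) = 0.8710986917
N(-d1) = 0.2517975516
Delta = -exp(-qT) * N(-d1) = -1.0000000000 * 0.2517975516 = -0.251798


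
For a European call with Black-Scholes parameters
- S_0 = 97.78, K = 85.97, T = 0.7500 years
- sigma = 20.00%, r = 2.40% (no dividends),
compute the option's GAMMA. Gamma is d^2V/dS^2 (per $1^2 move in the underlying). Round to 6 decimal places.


Answer: Gamma = 0.015233

Derivation:
d1 = 0.9337004334; d2 = 0.7604953526
phi(d1) = 0.2579893993; exp(-qT) = 1.0000000000; exp(-rT) = 0.9821610324
Gamma = exp(-qT) * phi(d1) / (S * sigma * sqrt(T)) = 1.0000000000 * 0.2579893993 / (97.7800 * 0.2000 * 0.8660254038) = 0.015233


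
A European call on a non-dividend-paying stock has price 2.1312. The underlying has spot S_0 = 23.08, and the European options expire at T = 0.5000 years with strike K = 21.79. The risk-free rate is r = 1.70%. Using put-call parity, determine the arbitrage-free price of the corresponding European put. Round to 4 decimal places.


Answer: Put price = 0.6568

Derivation:
Put-call parity: C - P = S_0 * exp(-qT) - K * exp(-rT).
S_0 * exp(-qT) = 23.0800 * 1.00000000 = 23.08000000
K * exp(-rT) = 21.7900 * 0.99153602 = 21.60556994
P = C - S*exp(-qT) + K*exp(-rT)
P = 2.1312 - 23.08000000 + 21.60556994 = 0.6568


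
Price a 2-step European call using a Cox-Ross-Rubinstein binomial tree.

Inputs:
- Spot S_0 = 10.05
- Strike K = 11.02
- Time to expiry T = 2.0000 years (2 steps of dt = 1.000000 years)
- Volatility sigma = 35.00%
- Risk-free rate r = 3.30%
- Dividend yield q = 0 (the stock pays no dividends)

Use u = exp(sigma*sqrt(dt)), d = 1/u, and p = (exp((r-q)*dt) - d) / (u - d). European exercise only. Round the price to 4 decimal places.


Answer: Price = V(0,0) = 1.8287

Derivation:
dt = T/N = 1.000000
u = exp(sigma*sqrt(dt)) = 1.419068; d = 1/u = 0.704688
p = (exp((r-q)*dt) - d) / (u - d) = 0.460347
Discount per step: exp(-r*dt) = 0.967539
Stock lattice S(k, i) with i counting down-moves:
  k=0: S(0,0) = 10.0500
  k=1: S(1,0) = 14.2616; S(1,1) = 7.0821
  k=2: S(2,0) = 20.2382; S(2,1) = 10.0500; S(2,2) = 4.9907
Terminal payoffs V(N, i) = max(S_T - K, 0):
  V(2,0) = 9.218215; V(2,1) = 0.000000; V(2,2) = 0.000000
Backward induction: V(k, i) = exp(-r*dt) * [p * V(k+1, i) + (1-p) * V(k+1, i+1)].
  V(1,0) = exp(-r*dt) * [p*9.218215 + (1-p)*0.000000] = 4.105825
  V(1,1) = exp(-r*dt) * [p*0.000000 + (1-p)*0.000000] = 0.000000
  V(0,0) = exp(-r*dt) * [p*4.105825 + (1-p)*0.000000] = 1.828749


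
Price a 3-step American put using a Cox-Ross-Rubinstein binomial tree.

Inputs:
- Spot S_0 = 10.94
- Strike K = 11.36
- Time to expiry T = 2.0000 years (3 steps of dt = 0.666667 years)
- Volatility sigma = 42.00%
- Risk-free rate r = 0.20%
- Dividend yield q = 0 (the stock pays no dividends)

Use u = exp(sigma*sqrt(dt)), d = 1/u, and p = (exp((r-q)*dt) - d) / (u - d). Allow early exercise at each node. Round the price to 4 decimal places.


dt = T/N = 0.666667
u = exp(sigma*sqrt(dt)) = 1.409068; d = 1/u = 0.709689
p = (exp((r-q)*dt) - d) / (u - d) = 0.417006
Discount per step: exp(-r*dt) = 0.998668
Stock lattice S(k, i) with i counting down-moves:
  k=0: S(0,0) = 10.9400
  k=1: S(1,0) = 15.4152; S(1,1) = 7.7640
  k=2: S(2,0) = 21.7211; S(2,1) = 10.9400; S(2,2) = 5.5100
  k=3: S(3,0) = 30.6065; S(3,1) = 15.4152; S(3,2) = 7.7640; S(3,3) = 3.9104
Terminal payoffs V(N, i) = max(K - S_T, 0):
  V(3,0) = 0.000000; V(3,1) = 0.000000; V(3,2) = 3.596003; V(3,3) = 7.449598
Backward induction: V(k, i) = exp(-r*dt) * [p * V(k+1, i) + (1-p) * V(k+1, i+1)]; then take max(V_cont, immediate exercise) for American.
  V(2,0) = exp(-r*dt) * [p*0.000000 + (1-p)*0.000000] = 0.000000; exercise = 0.000000; V(2,0) = max -> 0.000000
  V(2,1) = exp(-r*dt) * [p*0.000000 + (1-p)*3.596003] = 2.093655; exercise = 0.420000; V(2,1) = max -> 2.093655
  V(2,2) = exp(-r*dt) * [p*3.596003 + (1-p)*7.449598] = 5.834841; exercise = 5.849978; V(2,2) = max -> 5.849978
  V(1,0) = exp(-r*dt) * [p*0.000000 + (1-p)*2.093655] = 1.218962; exercise = 0.000000; V(1,0) = max -> 1.218962
  V(1,1) = exp(-r*dt) * [p*2.093655 + (1-p)*5.849978] = 4.277861; exercise = 3.596003; V(1,1) = max -> 4.277861
  V(0,0) = exp(-r*dt) * [p*1.218962 + (1-p)*4.277861] = 2.998281; exercise = 0.420000; V(0,0) = max -> 2.998281

Answer: Price = V(0,0) = 2.9983


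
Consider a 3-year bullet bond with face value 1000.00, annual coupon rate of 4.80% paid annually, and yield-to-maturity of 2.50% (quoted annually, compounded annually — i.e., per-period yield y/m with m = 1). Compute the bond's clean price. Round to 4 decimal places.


Coupon per period c = face * coupon_rate / m = 48.000000
Periods per year m = 1; per-period yield y/m = 0.025000
Number of cashflows N = 3
Cashflows (t years, CF_t, discount factor 1/(1+y/m)^(m*t), PV):
  t = 1.0000: CF_t = 48.000000, DF = 0.975610, PV = 46.829268
  t = 2.0000: CF_t = 48.000000, DF = 0.951814, PV = 45.687091
  t = 3.0000: CF_t = 1048.000000, DF = 0.928599, PV = 973.172183
Price P = sum_t PV_t = 1065.688542

Answer: Price = 1065.6885


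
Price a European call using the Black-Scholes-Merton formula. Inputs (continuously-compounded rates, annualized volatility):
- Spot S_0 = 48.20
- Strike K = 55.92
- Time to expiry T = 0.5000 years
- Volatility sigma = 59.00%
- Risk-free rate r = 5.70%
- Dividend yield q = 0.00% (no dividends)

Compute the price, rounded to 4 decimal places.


Answer: Price = 5.7409

Derivation:
d1 = (ln(S/K) + (r - q + 0.5*sigma^2) * T) / (sigma * sqrt(T)) = -0.07919135
d2 = d1 - sigma * sqrt(T) = -0.49638435
exp(-rT) = 0.97190229; exp(-qT) = 1.00000000
C = S_0 * exp(-qT) * N(d1) - K * exp(-rT) * N(d2)
N(d1) = 0.46844021; N(d2) = 0.30981163
C = 48.2000 * 1.00000000 * 0.46844021 - 55.9200 * 0.97190229 * 0.30981163 = 5.7409


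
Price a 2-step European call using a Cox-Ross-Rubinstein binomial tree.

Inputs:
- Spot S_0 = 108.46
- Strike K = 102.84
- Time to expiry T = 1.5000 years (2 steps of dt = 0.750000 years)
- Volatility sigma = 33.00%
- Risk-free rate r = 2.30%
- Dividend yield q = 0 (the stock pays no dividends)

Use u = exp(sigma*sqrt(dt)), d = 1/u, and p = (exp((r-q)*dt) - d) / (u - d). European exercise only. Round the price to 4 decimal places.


dt = T/N = 0.750000
u = exp(sigma*sqrt(dt)) = 1.330811; d = 1/u = 0.751422
p = (exp((r-q)*dt) - d) / (u - d) = 0.459066
Discount per step: exp(-r*dt) = 0.982898
Stock lattice S(k, i) with i counting down-moves:
  k=0: S(0,0) = 108.4600
  k=1: S(1,0) = 144.3397; S(1,1) = 81.4992
  k=2: S(2,0) = 192.0889; S(2,1) = 108.4600; S(2,2) = 61.2403
Terminal payoffs V(N, i) = max(S_T - K, 0):
  V(2,0) = 89.248885; V(2,1) = 5.620000; V(2,2) = 0.000000
Backward induction: V(k, i) = exp(-r*dt) * [p * V(k+1, i) + (1-p) * V(k+1, i+1)].
  V(1,0) = exp(-r*dt) * [p*89.248885 + (1-p)*5.620000] = 43.258517
  V(1,1) = exp(-r*dt) * [p*5.620000 + (1-p)*0.000000] = 2.535830
  V(0,0) = exp(-r*dt) * [p*43.258517 + (1-p)*2.535830] = 20.867160

Answer: Price = V(0,0) = 20.8672


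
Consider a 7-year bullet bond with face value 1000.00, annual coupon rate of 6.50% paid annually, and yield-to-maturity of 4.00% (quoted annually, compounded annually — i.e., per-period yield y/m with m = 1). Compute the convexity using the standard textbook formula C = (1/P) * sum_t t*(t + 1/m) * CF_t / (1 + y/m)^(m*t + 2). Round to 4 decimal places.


Answer: Convexity = 41.2993

Derivation:
Coupon per period c = face * coupon_rate / m = 65.000000
Periods per year m = 1; per-period yield y/m = 0.040000
Number of cashflows N = 7
Cashflows (t years, CF_t, discount factor 1/(1+y/m)^(m*t), PV):
  t = 1.0000: CF_t = 65.000000, DF = 0.961538, PV = 62.500000
  t = 2.0000: CF_t = 65.000000, DF = 0.924556, PV = 60.096154
  t = 3.0000: CF_t = 65.000000, DF = 0.888996, PV = 57.784763
  t = 4.0000: CF_t = 65.000000, DF = 0.854804, PV = 55.562272
  t = 5.0000: CF_t = 65.000000, DF = 0.821927, PV = 53.425262
  t = 6.0000: CF_t = 65.000000, DF = 0.790315, PV = 51.370444
  t = 7.0000: CF_t = 1065.000000, DF = 0.759918, PV = 809.312471
Price P = sum_t PV_t = 1150.051367
Convexity numerator sum_t t*(t + 1/m) * CF_t / (1+y/m)^(m*t + 2):
  t = 1.0000: term = 115.569527
  t = 2.0000: term = 333.373635
  t = 3.0000: term = 641.103143
  t = 4.0000: term = 1027.408883
  t = 5.0000: term = 1481.839736
  t = 6.0000: term = 1994.784260
  t = 7.0000: term = 41902.272910
Convexity = (1/P) * sum = 47496.352093 / 1150.051367 = 41.299331


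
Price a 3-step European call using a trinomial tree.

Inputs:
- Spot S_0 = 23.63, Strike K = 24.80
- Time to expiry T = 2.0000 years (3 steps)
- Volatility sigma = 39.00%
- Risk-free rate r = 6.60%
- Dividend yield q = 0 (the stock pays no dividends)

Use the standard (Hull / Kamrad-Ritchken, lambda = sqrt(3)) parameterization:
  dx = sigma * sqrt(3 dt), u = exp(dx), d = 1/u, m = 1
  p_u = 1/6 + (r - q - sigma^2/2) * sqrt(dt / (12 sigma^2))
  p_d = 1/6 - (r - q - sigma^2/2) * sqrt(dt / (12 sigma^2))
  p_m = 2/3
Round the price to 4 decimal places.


Answer: Price = V(0,0) = 5.6899

Derivation:
dt = T/N = 0.666667; dx = sigma*sqrt(3*dt) = 0.551543
u = exp(dx) = 1.735930; d = 1/u = 0.576060
p_u = 0.160593, p_m = 0.666667, p_d = 0.172741
Discount per step: exp(-r*dt) = 0.956954
Stock lattice S(k, j) with j the centered position index:
  k=0: S(0,+0) = 23.6300
  k=1: S(1,-1) = 13.6123; S(1,+0) = 23.6300; S(1,+1) = 41.0200
  k=2: S(2,-2) = 7.8415; S(2,-1) = 13.6123; S(2,+0) = 23.6300; S(2,+1) = 41.0200; S(2,+2) = 71.2079
  k=3: S(3,-3) = 4.5172; S(3,-2) = 7.8415; S(3,-1) = 13.6123; S(3,+0) = 23.6300; S(3,+1) = 41.0200; S(3,+2) = 71.2079; S(3,+3) = 123.6119
Terminal payoffs V(N, j) = max(S_T - K, 0):
  V(3,-3) = 0.000000; V(3,-2) = 0.000000; V(3,-1) = 0.000000; V(3,+0) = 0.000000; V(3,+1) = 16.220026; V(3,+2) = 46.407893; V(3,+3) = 98.811917
Backward induction: V(k, j) = exp(-r*dt) * [p_u * V(k+1, j+1) + p_m * V(k+1, j) + p_d * V(k+1, j-1)]
  V(2,-2) = exp(-r*dt) * [p_u*0.000000 + p_m*0.000000 + p_d*0.000000] = 0.000000
  V(2,-1) = exp(-r*dt) * [p_u*0.000000 + p_m*0.000000 + p_d*0.000000] = 0.000000
  V(2,+0) = exp(-r*dt) * [p_u*16.220026 + p_m*0.000000 + p_d*0.000000] = 2.492692
  V(2,+1) = exp(-r*dt) * [p_u*46.407893 + p_m*16.220026 + p_d*0.000000] = 17.479840
  V(2,+2) = exp(-r*dt) * [p_u*98.811917 + p_m*46.407893 + p_d*16.220026] = 47.473466
  V(1,-1) = exp(-r*dt) * [p_u*2.492692 + p_m*0.000000 + p_d*0.000000] = 0.383077
  V(1,+0) = exp(-r*dt) * [p_u*17.479840 + p_m*2.492692 + p_d*0.000000] = 4.276561
  V(1,+1) = exp(-r*dt) * [p_u*47.473466 + p_m*17.479840 + p_d*2.492692] = 18.859373
  V(0,+0) = exp(-r*dt) * [p_u*18.859373 + p_m*4.276561 + p_d*0.383077] = 5.689946


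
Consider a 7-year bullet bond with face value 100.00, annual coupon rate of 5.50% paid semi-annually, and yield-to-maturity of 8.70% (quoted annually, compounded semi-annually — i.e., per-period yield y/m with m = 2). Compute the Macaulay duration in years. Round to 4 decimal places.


Answer: Macaulay duration = 5.7779 years

Derivation:
Coupon per period c = face * coupon_rate / m = 2.750000
Periods per year m = 2; per-period yield y/m = 0.043500
Number of cashflows N = 14
Cashflows (t years, CF_t, discount factor 1/(1+y/m)^(m*t), PV):
  t = 0.5000: CF_t = 2.750000, DF = 0.958313, PV = 2.635362
  t = 1.0000: CF_t = 2.750000, DF = 0.918365, PV = 2.525502
  t = 1.5000: CF_t = 2.750000, DF = 0.880081, PV = 2.420223
  t = 2.0000: CF_t = 2.750000, DF = 0.843393, PV = 2.319332
  t = 2.5000: CF_t = 2.750000, DF = 0.808235, PV = 2.222647
  t = 3.0000: CF_t = 2.750000, DF = 0.774543, PV = 2.129992
  t = 3.5000: CF_t = 2.750000, DF = 0.742254, PV = 2.041200
  t = 4.0000: CF_t = 2.750000, DF = 0.711312, PV = 1.956109
  t = 4.5000: CF_t = 2.750000, DF = 0.681660, PV = 1.874565
  t = 5.0000: CF_t = 2.750000, DF = 0.653244, PV = 1.796421
  t = 5.5000: CF_t = 2.750000, DF = 0.626013, PV = 1.721534
  t = 6.0000: CF_t = 2.750000, DF = 0.599916, PV = 1.649769
  t = 6.5000: CF_t = 2.750000, DF = 0.574908, PV = 1.580996
  t = 7.0000: CF_t = 102.750000, DF = 0.550942, PV = 56.609261
Price P = sum_t PV_t = 83.482913
Macaulay numerator sum_t t * PV_t:
  t * PV_t at t = 0.5000: 1.317681
  t * PV_t at t = 1.0000: 2.525502
  t * PV_t at t = 1.5000: 3.630334
  t * PV_t at t = 2.0000: 4.638664
  t * PV_t at t = 2.5000: 5.556617
  t * PV_t at t = 3.0000: 6.389976
  t * PV_t at t = 3.5000: 7.144199
  t * PV_t at t = 4.0000: 7.824436
  t * PV_t at t = 4.5000: 8.435545
  t * PV_t at t = 5.0000: 8.982106
  t * PV_t at t = 5.5000: 9.468439
  t * PV_t at t = 6.0000: 9.898617
  t * PV_t at t = 6.5000: 10.276475
  t * PV_t at t = 7.0000: 396.264825
Macaulay duration D = (sum_t t * PV_t) / P = 482.353415 / 83.482913 = 5.777870


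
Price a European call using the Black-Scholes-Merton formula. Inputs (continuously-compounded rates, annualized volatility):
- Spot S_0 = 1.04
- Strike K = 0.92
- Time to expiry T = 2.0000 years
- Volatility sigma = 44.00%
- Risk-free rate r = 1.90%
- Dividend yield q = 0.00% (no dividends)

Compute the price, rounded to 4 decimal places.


Answer: Price = 0.3199

Derivation:
d1 = (ln(S/K) + (r - q + 0.5*sigma^2) * T) / (sigma * sqrt(T)) = 0.56922469
d2 = d1 - sigma * sqrt(T) = -0.05302928
exp(-rT) = 0.96271294; exp(-qT) = 1.00000000
C = S_0 * exp(-qT) * N(d1) - K * exp(-rT) * N(d2)
N(d1) = 0.71539817; N(d2) = 0.47885429
C = 1.0400 * 1.00000000 * 0.71539817 - 0.9200 * 0.96271294 * 0.47885429 = 0.3199


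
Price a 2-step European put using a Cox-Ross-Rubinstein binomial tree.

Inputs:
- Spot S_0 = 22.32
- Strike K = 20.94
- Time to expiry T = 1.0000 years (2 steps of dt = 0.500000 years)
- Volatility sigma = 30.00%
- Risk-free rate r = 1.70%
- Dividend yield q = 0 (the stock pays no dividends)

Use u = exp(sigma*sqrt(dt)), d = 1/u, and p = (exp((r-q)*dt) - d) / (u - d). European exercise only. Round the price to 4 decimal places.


Answer: Price = V(0,0) = 1.7691

Derivation:
dt = T/N = 0.500000
u = exp(sigma*sqrt(dt)) = 1.236311; d = 1/u = 0.808858
p = (exp((r-q)*dt) - d) / (u - d) = 0.467135
Discount per step: exp(-r*dt) = 0.991536
Stock lattice S(k, i) with i counting down-moves:
  k=0: S(0,0) = 22.3200
  k=1: S(1,0) = 27.5945; S(1,1) = 18.0537
  k=2: S(2,0) = 34.1153; S(2,1) = 22.3200; S(2,2) = 14.6029
Terminal payoffs V(N, i) = max(K - S_T, 0):
  V(2,0) = 0.000000; V(2,1) = 0.000000; V(2,2) = 6.337116
Backward induction: V(k, i) = exp(-r*dt) * [p * V(k+1, i) + (1-p) * V(k+1, i+1)].
  V(1,0) = exp(-r*dt) * [p*0.000000 + (1-p)*0.000000] = 0.000000
  V(1,1) = exp(-r*dt) * [p*0.000000 + (1-p)*6.337116] = 3.348246
  V(0,0) = exp(-r*dt) * [p*0.000000 + (1-p)*3.348246] = 1.769062


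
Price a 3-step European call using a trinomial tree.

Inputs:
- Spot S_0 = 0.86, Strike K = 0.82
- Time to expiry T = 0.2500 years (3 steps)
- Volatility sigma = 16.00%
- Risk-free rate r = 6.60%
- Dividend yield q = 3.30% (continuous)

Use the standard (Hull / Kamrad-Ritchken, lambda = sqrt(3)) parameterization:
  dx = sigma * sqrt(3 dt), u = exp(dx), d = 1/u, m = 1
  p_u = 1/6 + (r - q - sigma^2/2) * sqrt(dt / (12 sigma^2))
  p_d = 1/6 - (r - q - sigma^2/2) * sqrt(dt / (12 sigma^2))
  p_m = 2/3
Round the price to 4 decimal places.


dt = T/N = 0.083333; dx = sigma*sqrt(3*dt) = 0.080000
u = exp(dx) = 1.083287; d = 1/u = 0.923116
p_u = 0.177187, p_m = 0.666667, p_d = 0.156146
Discount per step: exp(-r*dt) = 0.994515
Stock lattice S(k, j) with j the centered position index:
  k=0: S(0,+0) = 0.8600
  k=1: S(1,-1) = 0.7939; S(1,+0) = 0.8600; S(1,+1) = 0.9316
  k=2: S(2,-2) = 0.7328; S(2,-1) = 0.7939; S(2,+0) = 0.8600; S(2,+1) = 0.9316; S(2,+2) = 1.0092
  k=3: S(3,-3) = 0.6765; S(3,-2) = 0.7328; S(3,-1) = 0.7939; S(3,+0) = 0.8600; S(3,+1) = 0.9316; S(3,+2) = 1.0092; S(3,+3) = 1.0933
Terminal payoffs V(N, j) = max(S_T - K, 0):
  V(3,-3) = 0.000000; V(3,-2) = 0.000000; V(3,-1) = 0.000000; V(3,+0) = 0.040000; V(3,+1) = 0.111627; V(3,+2) = 0.189219; V(3,+3) = 0.273274
Backward induction: V(k, j) = exp(-r*dt) * [p_u * V(k+1, j+1) + p_m * V(k+1, j) + p_d * V(k+1, j-1)]
  V(2,-2) = exp(-r*dt) * [p_u*0.000000 + p_m*0.000000 + p_d*0.000000] = 0.000000
  V(2,-1) = exp(-r*dt) * [p_u*0.040000 + p_m*0.000000 + p_d*0.000000] = 0.007049
  V(2,+0) = exp(-r*dt) * [p_u*0.111627 + p_m*0.040000 + p_d*0.000000] = 0.046191
  V(2,+1) = exp(-r*dt) * [p_u*0.189219 + p_m*0.111627 + p_d*0.040000] = 0.113565
  V(2,+2) = exp(-r*dt) * [p_u*0.273274 + p_m*0.189219 + p_d*0.111627] = 0.190944
  V(1,-1) = exp(-r*dt) * [p_u*0.046191 + p_m*0.007049 + p_d*0.000000] = 0.012813
  V(1,+0) = exp(-r*dt) * [p_u*0.113565 + p_m*0.046191 + p_d*0.007049] = 0.051731
  V(1,+1) = exp(-r*dt) * [p_u*0.190944 + p_m*0.113565 + p_d*0.046191] = 0.116115
  V(0,+0) = exp(-r*dt) * [p_u*0.116115 + p_m*0.051731 + p_d*0.012813] = 0.056749

Answer: Price = V(0,0) = 0.0567


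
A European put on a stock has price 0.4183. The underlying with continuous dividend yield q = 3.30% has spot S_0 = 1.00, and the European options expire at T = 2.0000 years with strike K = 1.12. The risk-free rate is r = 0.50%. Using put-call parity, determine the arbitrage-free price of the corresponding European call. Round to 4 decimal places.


Put-call parity: C - P = S_0 * exp(-qT) - K * exp(-rT).
S_0 * exp(-qT) = 1.0000 * 0.93613086 = 0.93613086
K * exp(-rT) = 1.1200 * 0.99004983 = 1.10885581
C = P + S*exp(-qT) - K*exp(-rT)
C = 0.4183 + 0.93613086 - 1.10885581 = 0.2456

Answer: Call price = 0.2456


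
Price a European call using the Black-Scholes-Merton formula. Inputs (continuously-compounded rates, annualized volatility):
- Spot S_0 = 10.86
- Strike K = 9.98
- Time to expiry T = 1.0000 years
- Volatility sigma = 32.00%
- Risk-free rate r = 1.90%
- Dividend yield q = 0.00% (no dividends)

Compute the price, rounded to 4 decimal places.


Answer: Price = 1.9140

Derivation:
d1 = (ln(S/K) + (r - q + 0.5*sigma^2) * T) / (sigma * sqrt(T)) = 0.48344758
d2 = d1 - sigma * sqrt(T) = 0.16344758
exp(-rT) = 0.98117936; exp(-qT) = 1.00000000
C = S_0 * exp(-qT) * N(d1) - K * exp(-rT) * N(d2)
N(d1) = 0.68561101; N(d2) = 0.56491698
C = 10.8600 * 1.00000000 * 0.68561101 - 9.9800 * 0.98117936 * 0.56491698 = 1.9140


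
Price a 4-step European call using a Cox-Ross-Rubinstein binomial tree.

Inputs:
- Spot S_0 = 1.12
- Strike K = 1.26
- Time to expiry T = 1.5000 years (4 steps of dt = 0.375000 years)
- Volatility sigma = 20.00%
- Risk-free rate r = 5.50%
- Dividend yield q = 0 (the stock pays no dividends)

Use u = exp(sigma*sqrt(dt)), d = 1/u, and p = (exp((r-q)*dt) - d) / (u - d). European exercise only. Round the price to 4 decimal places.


dt = T/N = 0.375000
u = exp(sigma*sqrt(dt)) = 1.130290; d = 1/u = 0.884728
p = (exp((r-q)*dt) - d) / (u - d) = 0.554283
Discount per step: exp(-r*dt) = 0.979586
Stock lattice S(k, i) with i counting down-moves:
  k=0: S(0,0) = 1.1200
  k=1: S(1,0) = 1.2659; S(1,1) = 0.9909
  k=2: S(2,0) = 1.4309; S(2,1) = 1.1200; S(2,2) = 0.8767
  k=3: S(3,0) = 1.6173; S(3,1) = 1.2659; S(3,2) = 0.9909; S(3,3) = 0.7756
  k=4: S(4,0) = 1.8280; S(4,1) = 1.4309; S(4,2) = 1.1200; S(4,3) = 0.8767; S(4,4) = 0.6862
Terminal payoffs V(N, i) = max(S_T - K, 0):
  V(4,0) = 0.568008; V(4,1) = 0.170863; V(4,2) = 0.000000; V(4,3) = 0.000000; V(4,4) = 0.000000
Backward induction: V(k, i) = exp(-r*dt) * [p * V(k+1, i) + (1-p) * V(k+1, i+1)].
  V(3,0) = exp(-r*dt) * [p*0.568008 + (1-p)*0.170863] = 0.383012
  V(3,1) = exp(-r*dt) * [p*0.170863 + (1-p)*0.000000] = 0.092773
  V(3,2) = exp(-r*dt) * [p*0.000000 + (1-p)*0.000000] = 0.000000
  V(3,3) = exp(-r*dt) * [p*0.000000 + (1-p)*0.000000] = 0.000000
  V(2,0) = exp(-r*dt) * [p*0.383012 + (1-p)*0.092773] = 0.248469
  V(2,1) = exp(-r*dt) * [p*0.092773 + (1-p)*0.000000] = 0.050373
  V(2,2) = exp(-r*dt) * [p*0.000000 + (1-p)*0.000000] = 0.000000
  V(1,0) = exp(-r*dt) * [p*0.248469 + (1-p)*0.050373] = 0.156905
  V(1,1) = exp(-r*dt) * [p*0.050373 + (1-p)*0.000000] = 0.027351
  V(0,0) = exp(-r*dt) * [p*0.156905 + (1-p)*0.027351] = 0.097136

Answer: Price = V(0,0) = 0.0971


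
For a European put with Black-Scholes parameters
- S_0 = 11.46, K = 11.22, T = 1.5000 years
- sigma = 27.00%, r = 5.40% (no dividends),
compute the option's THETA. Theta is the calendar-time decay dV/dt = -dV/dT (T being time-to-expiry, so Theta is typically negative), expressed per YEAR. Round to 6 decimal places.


d1 = 0.4742932207; d2 = 0.1436121054
phi(d1) = 0.3565019523; exp(-qT) = 1.0000000000; exp(-rT) = 0.9221936914
Theta = -S*exp(-qT)*phi(d1)*sigma/(2*sqrt(T)) + r*K*exp(-rT)*N(-d2) - q*S*exp(-qT)*N(-d1)
N(-d1) = 0.3176454126; N(-d2) = 0.4429033905; sqrt(T) = 1.2247448714
Term 1 = -11.4600 * 1.0000000000 * 0.3565019523 * 0.2700 / (2 * 1.2247448714) = -0.4503339294
Term 2 = 0.0540 * 11.2200 * 0.9221936914 * 0.4429033905 = 0.2474672707
Term 3 = 0 (no dividend yield, q = 0)
Theta = -0.4503339294 + (0.2474672707) + (0.0000000000) = -0.202867

Answer: Theta = -0.202867


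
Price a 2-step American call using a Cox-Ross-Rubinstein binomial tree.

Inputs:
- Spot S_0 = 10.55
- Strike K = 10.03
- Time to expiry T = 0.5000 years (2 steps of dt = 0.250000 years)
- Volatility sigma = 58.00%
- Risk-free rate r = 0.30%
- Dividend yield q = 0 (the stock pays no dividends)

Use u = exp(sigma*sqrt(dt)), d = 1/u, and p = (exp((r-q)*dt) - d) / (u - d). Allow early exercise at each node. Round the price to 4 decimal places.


Answer: Price = V(0,0) = 1.8760

Derivation:
dt = T/N = 0.250000
u = exp(sigma*sqrt(dt)) = 1.336427; d = 1/u = 0.748264
p = (exp((r-q)*dt) - d) / (u - d) = 0.429280
Discount per step: exp(-r*dt) = 0.999250
Stock lattice S(k, i) with i counting down-moves:
  k=0: S(0,0) = 10.5500
  k=1: S(1,0) = 14.0993; S(1,1) = 7.8942
  k=2: S(2,0) = 18.8427; S(2,1) = 10.5500; S(2,2) = 5.9069
Terminal payoffs V(N, i) = max(S_T - K, 0):
  V(2,0) = 8.812705; V(2,1) = 0.520000; V(2,2) = 0.000000
Backward induction: V(k, i) = exp(-r*dt) * [p * V(k+1, i) + (1-p) * V(k+1, i+1)]; then take max(V_cont, immediate exercise) for American.
  V(1,0) = exp(-r*dt) * [p*8.812705 + (1-p)*0.520000] = 4.076830; exercise = 4.069310; V(1,0) = max -> 4.076830
  V(1,1) = exp(-r*dt) * [p*0.520000 + (1-p)*0.000000] = 0.223058; exercise = 0.000000; V(1,1) = max -> 0.223058
  V(0,0) = exp(-r*dt) * [p*4.076830 + (1-p)*0.223058] = 1.875996; exercise = 0.520000; V(0,0) = max -> 1.875996


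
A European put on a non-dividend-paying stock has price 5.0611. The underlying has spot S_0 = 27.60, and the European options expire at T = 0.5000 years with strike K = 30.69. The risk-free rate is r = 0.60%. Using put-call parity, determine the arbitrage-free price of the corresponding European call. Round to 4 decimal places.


Answer: Call price = 2.0630

Derivation:
Put-call parity: C - P = S_0 * exp(-qT) - K * exp(-rT).
S_0 * exp(-qT) = 27.6000 * 1.00000000 = 27.60000000
K * exp(-rT) = 30.6900 * 0.99700450 = 30.59806797
C = P + S*exp(-qT) - K*exp(-rT)
C = 5.0611 + 27.60000000 - 30.59806797 = 2.0630


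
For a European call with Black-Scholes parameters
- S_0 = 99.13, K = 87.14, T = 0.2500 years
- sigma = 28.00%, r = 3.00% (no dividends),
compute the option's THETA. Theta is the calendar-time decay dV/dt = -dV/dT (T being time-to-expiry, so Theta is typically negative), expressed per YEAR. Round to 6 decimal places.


d1 = 1.0444007097; d2 = 0.9044007097
phi(d1) = 0.2312340323; exp(-qT) = 1.0000000000; exp(-rT) = 0.9925280548
Theta = -S*exp(-qT)*phi(d1)*sigma/(2*sqrt(T)) - r*K*exp(-rT)*N(d2) + q*S*exp(-qT)*N(d1)
N(d1) = 0.8518499823; N(d2) = 0.8171085190; sqrt(T) = 0.5000000000
Term 1 = -99.1300 * 1.0000000000 * 0.2312340323 * 0.2800 / (2 * 0.5000000000) = -6.4182242941
Term 2 = -0.0300 * 87.1400 * 0.9925280548 * 0.8171085190 = -2.1201243796
Term 3 = 0 (no dividend yield, q = 0)
Theta = -6.4182242941 + (-2.1201243796) + (0.0000000000) = -8.538349

Answer: Theta = -8.538349


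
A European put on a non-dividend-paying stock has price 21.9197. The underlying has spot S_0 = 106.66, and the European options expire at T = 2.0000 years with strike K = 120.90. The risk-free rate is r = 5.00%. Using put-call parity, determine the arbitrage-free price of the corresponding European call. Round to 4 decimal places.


Answer: Call price = 19.1849

Derivation:
Put-call parity: C - P = S_0 * exp(-qT) - K * exp(-rT).
S_0 * exp(-qT) = 106.6600 * 1.00000000 = 106.66000000
K * exp(-rT) = 120.9000 * 0.90483742 = 109.39484384
C = P + S*exp(-qT) - K*exp(-rT)
C = 21.9197 + 106.66000000 - 109.39484384 = 19.1849


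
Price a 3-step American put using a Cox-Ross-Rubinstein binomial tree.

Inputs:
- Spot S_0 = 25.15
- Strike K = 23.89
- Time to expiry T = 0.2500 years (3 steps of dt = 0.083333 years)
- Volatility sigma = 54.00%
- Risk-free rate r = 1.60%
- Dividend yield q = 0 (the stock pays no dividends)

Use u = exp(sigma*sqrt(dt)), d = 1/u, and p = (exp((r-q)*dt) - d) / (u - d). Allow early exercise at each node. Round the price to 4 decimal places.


Answer: Price = V(0,0) = 2.1892

Derivation:
dt = T/N = 0.083333
u = exp(sigma*sqrt(dt)) = 1.168691; d = 1/u = 0.855658
p = (exp((r-q)*dt) - d) / (u - d) = 0.465370
Discount per step: exp(-r*dt) = 0.998668
Stock lattice S(k, i) with i counting down-moves:
  k=0: S(0,0) = 25.1500
  k=1: S(1,0) = 29.3926; S(1,1) = 21.5198
  k=2: S(2,0) = 34.3509; S(2,1) = 25.1500; S(2,2) = 18.4136
  k=3: S(3,0) = 40.1456; S(3,1) = 29.3926; S(3,2) = 21.5198; S(3,3) = 15.7557
Terminal payoffs V(N, i) = max(K - S_T, 0):
  V(3,0) = 0.000000; V(3,1) = 0.000000; V(3,2) = 2.370203; V(3,3) = 8.134269
Backward induction: V(k, i) = exp(-r*dt) * [p * V(k+1, i) + (1-p) * V(k+1, i+1)]; then take max(V_cont, immediate exercise) for American.
  V(2,0) = exp(-r*dt) * [p*0.000000 + (1-p)*0.000000] = 0.000000; exercise = 0.000000; V(2,0) = max -> 0.000000
  V(2,1) = exp(-r*dt) * [p*0.000000 + (1-p)*2.370203] = 1.265493; exercise = 0.000000; V(2,1) = max -> 1.265493
  V(2,2) = exp(-r*dt) * [p*2.370203 + (1-p)*8.134269] = 5.444582; exercise = 5.476414; V(2,2) = max -> 5.476414
  V(1,0) = exp(-r*dt) * [p*0.000000 + (1-p)*1.265493] = 0.675669; exercise = 0.000000; V(1,0) = max -> 0.675669
  V(1,1) = exp(-r*dt) * [p*1.265493 + (1-p)*5.476414] = 3.512093; exercise = 2.370203; V(1,1) = max -> 3.512093
  V(0,0) = exp(-r*dt) * [p*0.675669 + (1-p)*3.512093] = 2.189186; exercise = 0.000000; V(0,0) = max -> 2.189186


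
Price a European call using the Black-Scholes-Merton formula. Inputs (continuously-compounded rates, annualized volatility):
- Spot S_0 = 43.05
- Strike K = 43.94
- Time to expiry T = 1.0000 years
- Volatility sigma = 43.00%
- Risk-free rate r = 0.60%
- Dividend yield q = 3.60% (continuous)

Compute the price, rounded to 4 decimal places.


d1 = (ln(S/K) + (r - q + 0.5*sigma^2) * T) / (sigma * sqrt(T)) = 0.09764457
d2 = d1 - sigma * sqrt(T) = -0.33235543
exp(-rT) = 0.99401796; exp(-qT) = 0.96464029
C = S_0 * exp(-qT) * N(d1) - K * exp(-rT) * N(d2)
N(d1) = 0.53889273; N(d2) = 0.36981044
C = 43.0500 * 0.96464029 * 0.53889273 - 43.9400 * 0.99401796 * 0.36981044 = 6.2267

Answer: Price = 6.2267


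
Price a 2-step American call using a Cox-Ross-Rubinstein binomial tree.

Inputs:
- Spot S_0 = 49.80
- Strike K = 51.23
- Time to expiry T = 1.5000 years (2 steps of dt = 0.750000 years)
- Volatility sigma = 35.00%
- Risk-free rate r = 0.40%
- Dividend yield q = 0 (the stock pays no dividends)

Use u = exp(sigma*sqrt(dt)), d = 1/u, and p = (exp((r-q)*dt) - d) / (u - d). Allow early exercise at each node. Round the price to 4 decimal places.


dt = T/N = 0.750000
u = exp(sigma*sqrt(dt)) = 1.354062; d = 1/u = 0.738519
p = (exp((r-q)*dt) - d) / (u - d) = 0.429679
Discount per step: exp(-r*dt) = 0.997004
Stock lattice S(k, i) with i counting down-moves:
  k=0: S(0,0) = 49.8000
  k=1: S(1,0) = 67.4323; S(1,1) = 36.7782
  k=2: S(2,0) = 91.3075; S(2,1) = 49.8000; S(2,2) = 27.1614
Terminal payoffs V(N, i) = max(S_T - K, 0):
  V(2,0) = 40.077485; V(2,1) = 0.000000; V(2,2) = 0.000000
Backward induction: V(k, i) = exp(-r*dt) * [p * V(k+1, i) + (1-p) * V(k+1, i+1)]; then take max(V_cont, immediate exercise) for American.
  V(1,0) = exp(-r*dt) * [p*40.077485 + (1-p)*0.000000] = 17.168859; exercise = 16.202283; V(1,0) = max -> 17.168859
  V(1,1) = exp(-r*dt) * [p*0.000000 + (1-p)*0.000000] = 0.000000; exercise = 0.000000; V(1,1) = max -> 0.000000
  V(0,0) = exp(-r*dt) * [p*17.168859 + (1-p)*0.000000] = 7.354995; exercise = 0.000000; V(0,0) = max -> 7.354995

Answer: Price = V(0,0) = 7.3550


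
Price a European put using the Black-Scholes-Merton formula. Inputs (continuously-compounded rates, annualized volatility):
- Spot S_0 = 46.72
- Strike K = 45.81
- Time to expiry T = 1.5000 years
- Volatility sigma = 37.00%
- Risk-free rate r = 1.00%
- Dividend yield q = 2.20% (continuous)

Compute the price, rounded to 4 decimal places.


Answer: Price = 8.0582

Derivation:
d1 = (ln(S/K) + (r - q + 0.5*sigma^2) * T) / (sigma * sqrt(T)) = 0.23026292
d2 = d1 - sigma * sqrt(T) = -0.22289269
exp(-rT) = 0.98511194; exp(-qT) = 0.96753856
P = K * exp(-rT) * N(-d2) - S_0 * exp(-qT) * N(-d1)
N(-d1) = 0.40894374; N(-d2) = 0.58819049
P = 45.8100 * 0.98511194 * 0.58819049 - 46.7200 * 0.96753856 * 0.40894374 = 8.0582


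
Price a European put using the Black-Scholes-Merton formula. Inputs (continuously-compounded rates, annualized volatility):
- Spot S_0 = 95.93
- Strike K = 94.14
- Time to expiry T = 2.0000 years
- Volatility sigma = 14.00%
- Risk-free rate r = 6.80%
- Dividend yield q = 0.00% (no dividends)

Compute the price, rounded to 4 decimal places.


Answer: Price = 2.1745

Derivation:
d1 = (ln(S/K) + (r - q + 0.5*sigma^2) * T) / (sigma * sqrt(T)) = 0.88103345
d2 = d1 - sigma * sqrt(T) = 0.68304355
exp(-rT) = 0.87284263; exp(-qT) = 1.00000000
P = K * exp(-rT) * N(-d2) - S_0 * exp(-qT) * N(-d1)
N(-d1) = 0.18914986; N(-d2) = 0.24728966
P = 94.1400 * 0.87284263 * 0.24728966 - 95.9300 * 1.00000000 * 0.18914986 = 2.1745


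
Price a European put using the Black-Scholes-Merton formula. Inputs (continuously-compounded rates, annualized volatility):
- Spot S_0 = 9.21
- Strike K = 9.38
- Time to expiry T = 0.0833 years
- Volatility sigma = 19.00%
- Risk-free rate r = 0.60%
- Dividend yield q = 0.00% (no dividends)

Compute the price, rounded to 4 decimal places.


d1 = (ln(S/K) + (r - q + 0.5*sigma^2) * T) / (sigma * sqrt(T)) = -0.29699760
d2 = d1 - sigma * sqrt(T) = -0.35183490
exp(-rT) = 0.99950032; exp(-qT) = 1.00000000
P = K * exp(-rT) * N(-d2) - S_0 * exp(-qT) * N(-d1)
N(-d1) = 0.61676583; N(-d2) = 0.63751896
P = 9.3800 * 0.99950032 * 0.63751896 - 9.2100 * 1.00000000 * 0.61676583 = 0.2965

Answer: Price = 0.2965


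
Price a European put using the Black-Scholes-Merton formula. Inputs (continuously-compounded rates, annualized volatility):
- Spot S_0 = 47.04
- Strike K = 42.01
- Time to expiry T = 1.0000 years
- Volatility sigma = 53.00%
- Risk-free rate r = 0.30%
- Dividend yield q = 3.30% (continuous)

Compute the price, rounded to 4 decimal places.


Answer: Price = 7.4275

Derivation:
d1 = (ln(S/K) + (r - q + 0.5*sigma^2) * T) / (sigma * sqrt(T)) = 0.42177475
d2 = d1 - sigma * sqrt(T) = -0.10822525
exp(-rT) = 0.99700450; exp(-qT) = 0.96753856
P = K * exp(-rT) * N(-d2) - S_0 * exp(-qT) * N(-d1)
N(-d1) = 0.33659472; N(-d2) = 0.54309149
P = 42.0100 * 0.99700450 * 0.54309149 - 47.0400 * 0.96753856 * 0.33659472 = 7.4275
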